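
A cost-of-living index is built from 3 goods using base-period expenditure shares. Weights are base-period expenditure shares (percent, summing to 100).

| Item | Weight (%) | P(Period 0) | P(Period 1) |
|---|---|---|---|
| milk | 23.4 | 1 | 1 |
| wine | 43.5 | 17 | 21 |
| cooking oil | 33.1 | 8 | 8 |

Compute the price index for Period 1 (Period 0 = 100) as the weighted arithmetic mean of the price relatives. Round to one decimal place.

milk: 23.4 × (1/1) = 23.4 × 1.000000 = 23.4000
wine: 43.5 × (21/17) = 43.5 × 1.235294 = 53.7353
cooking oil: 33.1 × (8/8) = 33.1 × 1.000000 = 33.1000
Index = Σ wᵢ·(p₁ᵢ/p₀ᵢ) = 23.4000 + 53.7353 + 33.1000 = 110.2353

110.2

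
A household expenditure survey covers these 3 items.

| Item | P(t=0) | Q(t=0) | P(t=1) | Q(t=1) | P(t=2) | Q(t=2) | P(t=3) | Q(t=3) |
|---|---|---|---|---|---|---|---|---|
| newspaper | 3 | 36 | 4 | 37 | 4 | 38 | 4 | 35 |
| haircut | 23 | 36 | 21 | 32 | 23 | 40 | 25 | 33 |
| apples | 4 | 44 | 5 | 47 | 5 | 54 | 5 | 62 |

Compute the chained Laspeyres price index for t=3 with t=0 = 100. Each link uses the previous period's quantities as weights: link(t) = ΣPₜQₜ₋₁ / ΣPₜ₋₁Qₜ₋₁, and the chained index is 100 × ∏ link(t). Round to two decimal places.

Link t=0→t=1:
ΣP(t=1)Q(t=0) = 4×36 + 21×36 + 5×44 = 144 + 756 + 220 = 1120
ΣP(t=0)Q(t=0) = 3×36 + 23×36 + 4×44 = 108 + 828 + 176 = 1112
link = 1120/1112 = 1.007194
Link t=1→t=2:
ΣP(t=2)Q(t=1) = 4×37 + 23×32 + 5×47 = 148 + 736 + 235 = 1119
ΣP(t=1)Q(t=1) = 4×37 + 21×32 + 5×47 = 148 + 672 + 235 = 1055
link = 1119/1055 = 1.060664
Link t=2→t=3:
ΣP(t=3)Q(t=2) = 4×38 + 25×40 + 5×54 = 152 + 1000 + 270 = 1422
ΣP(t=2)Q(t=2) = 4×38 + 23×40 + 5×54 = 152 + 920 + 270 = 1342
link = 1422/1342 = 1.059613
Chained index = 100 × 1.007194 × 1.060664 × 1.059613 = 113.1978

113.20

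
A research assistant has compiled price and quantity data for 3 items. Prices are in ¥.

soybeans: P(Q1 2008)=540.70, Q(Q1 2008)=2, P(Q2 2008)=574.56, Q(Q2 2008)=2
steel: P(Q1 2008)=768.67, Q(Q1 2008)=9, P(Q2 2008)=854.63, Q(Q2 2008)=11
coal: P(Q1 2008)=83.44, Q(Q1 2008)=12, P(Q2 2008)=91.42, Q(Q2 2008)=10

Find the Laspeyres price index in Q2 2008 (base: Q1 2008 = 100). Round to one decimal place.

110.4

Laspeyres price index uses base-period quantities as weights.
ΣP(Q2 2008)·Q(Q1 2008) = 574.56×2 + 854.63×9 + 91.42×12 = 1149.12 + 7691.67 + 1097.04 = 9937.83
ΣP(Q1 2008)·Q(Q1 2008) = 540.70×2 + 768.67×9 + 83.44×12 = 1081.4 + 6918.03 + 1001.28 = 9000.71
Index = 9937.83 / 9000.71 × 100 = 110.4116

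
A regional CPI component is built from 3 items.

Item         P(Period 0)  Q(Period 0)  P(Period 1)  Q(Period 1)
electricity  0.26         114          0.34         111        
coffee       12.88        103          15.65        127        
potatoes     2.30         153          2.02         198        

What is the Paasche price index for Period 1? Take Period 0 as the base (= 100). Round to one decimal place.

114.4

Paasche price index uses current-period quantities as weights.
ΣP(Period 1)·Q(Period 1) = 0.34×111 + 15.65×127 + 2.02×198 = 37.74 + 1987.55 + 399.96 = 2425.25
ΣP(Period 0)·Q(Period 1) = 0.26×111 + 12.88×127 + 2.30×198 = 28.86 + 1635.76 + 455.4 = 2120.02
Index = 2425.25 / 2120.02 × 100 = 114.3975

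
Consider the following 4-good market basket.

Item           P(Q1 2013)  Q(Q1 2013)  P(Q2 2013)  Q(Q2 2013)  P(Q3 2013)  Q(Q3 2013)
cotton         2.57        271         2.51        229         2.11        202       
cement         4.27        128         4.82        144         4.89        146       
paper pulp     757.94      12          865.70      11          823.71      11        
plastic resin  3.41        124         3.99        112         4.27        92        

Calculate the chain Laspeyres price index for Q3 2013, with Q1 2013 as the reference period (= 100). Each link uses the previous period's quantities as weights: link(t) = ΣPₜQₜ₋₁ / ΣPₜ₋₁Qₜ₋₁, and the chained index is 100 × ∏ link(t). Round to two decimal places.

108.03

Link Q1 2013→Q2 2013:
ΣP(Q2 2013)Q(Q1 2013) = 2.51×271 + 4.82×128 + 865.70×12 + 3.99×124 = 680.21 + 616.96 + 10388.4 + 494.76 = 12180.33
ΣP(Q1 2013)Q(Q1 2013) = 2.57×271 + 4.27×128 + 757.94×12 + 3.41×124 = 696.47 + 546.56 + 9095.28 + 422.84 = 10761.15
link = 12180.33/10761.15 = 1.131880
Link Q2 2013→Q3 2013:
ΣP(Q3 2013)Q(Q2 2013) = 2.11×229 + 4.89×144 + 823.71×11 + 4.27×112 = 483.19 + 704.16 + 9060.81 + 478.24 = 10726.4
ΣP(Q2 2013)Q(Q2 2013) = 2.51×229 + 4.82×144 + 865.70×11 + 3.99×112 = 574.79 + 694.08 + 9522.7 + 446.88 = 11238.45
link = 10726.4/11238.45 = 0.954438
Chained index = 100 × 1.131880 × 0.954438 = 108.0309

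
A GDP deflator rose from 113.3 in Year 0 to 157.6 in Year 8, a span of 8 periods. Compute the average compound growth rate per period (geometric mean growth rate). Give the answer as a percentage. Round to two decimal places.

4.21%

Growth factor = (157.6/113.3)^(1/8) = (1.390997)^(1/8) = 1.042115
Growth rate = 1.042115 − 1 = 0.042115 = 4.2115%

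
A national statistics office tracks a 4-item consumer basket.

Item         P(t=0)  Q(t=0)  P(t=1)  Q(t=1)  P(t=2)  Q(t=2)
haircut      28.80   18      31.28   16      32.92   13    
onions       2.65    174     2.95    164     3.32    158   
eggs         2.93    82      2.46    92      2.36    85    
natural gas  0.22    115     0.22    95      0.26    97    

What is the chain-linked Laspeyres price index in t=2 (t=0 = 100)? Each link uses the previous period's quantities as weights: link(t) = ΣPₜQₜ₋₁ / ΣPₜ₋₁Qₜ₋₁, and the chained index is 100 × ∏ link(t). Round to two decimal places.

Link t=0→t=1:
ΣP(t=1)Q(t=0) = 31.28×18 + 2.95×174 + 2.46×82 + 0.22×115 = 563.04 + 513.3 + 201.72 + 25.3 = 1303.36
ΣP(t=0)Q(t=0) = 28.80×18 + 2.65×174 + 2.93×82 + 0.22×115 = 518.4 + 461.1 + 240.26 + 25.3 = 1245.06
link = 1303.36/1245.06 = 1.046825
Link t=1→t=2:
ΣP(t=2)Q(t=1) = 32.92×16 + 3.32×164 + 2.36×92 + 0.26×95 = 526.72 + 544.48 + 217.12 + 24.7 = 1313.02
ΣP(t=1)Q(t=1) = 31.28×16 + 2.95×164 + 2.46×92 + 0.22×95 = 500.48 + 483.8 + 226.32 + 20.9 = 1231.5
link = 1313.02/1231.5 = 1.066196
Chained index = 100 × 1.046825 × 1.066196 = 111.6120

111.61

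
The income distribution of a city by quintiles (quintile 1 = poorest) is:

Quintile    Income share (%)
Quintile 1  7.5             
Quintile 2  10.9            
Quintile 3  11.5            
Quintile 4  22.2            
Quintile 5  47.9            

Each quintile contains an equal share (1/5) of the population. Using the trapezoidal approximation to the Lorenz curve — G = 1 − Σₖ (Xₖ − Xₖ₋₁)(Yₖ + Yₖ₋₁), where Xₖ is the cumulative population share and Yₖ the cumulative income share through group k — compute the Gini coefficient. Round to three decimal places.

0.368

Cumulative income shares Yₖ: 0.0750, 0.1840, 0.2990, 0.5210, 1.0000
Σ (Xₖ−Xₖ₋₁)(Yₖ+Yₖ₋₁) = (1/5)(0.0750+0.0000) + (1/5)(0.1840+0.0750) + (1/5)(0.2990+0.1840) + (1/5)(0.5210+0.2990) + (1/5)(1.0000+0.5210)
  = 0.0150 + 0.0518 + 0.0966 + 0.1640 + 0.3042 = 0.6316
G = 1 − 0.6316 = 0.3684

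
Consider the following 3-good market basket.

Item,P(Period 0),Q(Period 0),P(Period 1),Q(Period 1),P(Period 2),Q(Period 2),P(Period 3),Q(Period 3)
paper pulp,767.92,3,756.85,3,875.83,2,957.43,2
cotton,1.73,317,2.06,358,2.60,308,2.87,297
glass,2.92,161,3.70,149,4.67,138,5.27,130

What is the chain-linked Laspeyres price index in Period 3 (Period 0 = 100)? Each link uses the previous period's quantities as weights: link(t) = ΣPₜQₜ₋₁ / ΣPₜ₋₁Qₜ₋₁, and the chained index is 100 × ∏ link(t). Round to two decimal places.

139.64

Link Period 0→Period 1:
ΣP(Period 1)Q(Period 0) = 756.85×3 + 2.06×317 + 3.70×161 = 2270.55 + 653.02 + 595.7 = 3519.27
ΣP(Period 0)Q(Period 0) = 767.92×3 + 1.73×317 + 2.92×161 = 2303.76 + 548.41 + 470.12 = 3322.29
link = 3519.27/3322.29 = 1.059290
Link Period 1→Period 2:
ΣP(Period 2)Q(Period 1) = 875.83×3 + 2.60×358 + 4.67×149 = 2627.49 + 930.8 + 695.83 = 4254.12
ΣP(Period 1)Q(Period 1) = 756.85×3 + 2.06×358 + 3.70×149 = 2270.55 + 737.48 + 551.3 = 3559.33
link = 4254.12/3559.33 = 1.195202
Link Period 2→Period 3:
ΣP(Period 3)Q(Period 2) = 957.43×2 + 2.87×308 + 5.27×138 = 1914.86 + 883.96 + 727.26 = 3526.08
ΣP(Period 2)Q(Period 2) = 875.83×2 + 2.60×308 + 4.67×138 = 1751.66 + 800.8 + 644.46 = 3196.92
link = 3526.08/3196.92 = 1.102962
Chained index = 100 × 1.059290 × 1.195202 × 1.102962 = 139.6423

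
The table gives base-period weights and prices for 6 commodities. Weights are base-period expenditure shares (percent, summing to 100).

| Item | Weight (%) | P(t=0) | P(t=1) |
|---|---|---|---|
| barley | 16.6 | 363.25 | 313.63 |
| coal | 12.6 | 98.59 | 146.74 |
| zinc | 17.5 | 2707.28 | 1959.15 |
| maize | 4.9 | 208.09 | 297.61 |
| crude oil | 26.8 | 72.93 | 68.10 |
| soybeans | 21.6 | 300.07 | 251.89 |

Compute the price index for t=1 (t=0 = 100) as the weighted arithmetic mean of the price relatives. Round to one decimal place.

barley: 16.6 × (313.63/363.25) = 16.6 × 0.863400 = 14.3324
coal: 12.6 × (146.74/98.59) = 12.6 × 1.488386 = 18.7537
zinc: 17.5 × (1959.15/2707.28) = 17.5 × 0.723660 = 12.6640
maize: 4.9 × (297.61/208.09) = 4.9 × 1.430198 = 7.0080
crude oil: 26.8 × (68.10/72.93) = 26.8 × 0.933772 = 25.0251
soybeans: 21.6 × (251.89/300.07) = 21.6 × 0.839437 = 18.1318
Index = Σ wᵢ·(p₁ᵢ/p₀ᵢ) = 14.3324 + 18.7537 + 12.6640 + 7.0080 + 25.0251 + 18.1318 = 95.9151

95.9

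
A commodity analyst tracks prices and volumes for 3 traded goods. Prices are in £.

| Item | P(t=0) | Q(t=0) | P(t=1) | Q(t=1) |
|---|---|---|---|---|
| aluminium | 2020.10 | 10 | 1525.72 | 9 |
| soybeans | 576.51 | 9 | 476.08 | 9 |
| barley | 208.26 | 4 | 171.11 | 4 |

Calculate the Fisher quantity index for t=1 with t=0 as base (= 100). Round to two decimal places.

92.38

Laspeyres component (base-period weights):
ΣP(t=0)Q(t=1) = 2020.10×9 + 576.51×9 + 208.26×4 = 18180.9 + 5188.59 + 833.04 = 24202.53
ΣP(t=0)Q(t=0) = 2020.10×10 + 576.51×9 + 208.26×4 = 20201 + 5188.59 + 833.04 = 26222.63
L = 24202.53 / 26222.63 × 100 = 92.2963
Paasche component (current-period weights):
ΣP(t=1)Q(t=1) = 1525.72×9 + 476.08×9 + 171.11×4 = 13731.48 + 4284.72 + 684.44 = 18700.64
ΣP(t=1)Q(t=0) = 1525.72×10 + 476.08×9 + 171.11×4 = 15257.2 + 4284.72 + 684.44 = 20226.36
P = 18700.64 / 20226.36 × 100 = 92.4568
Fisher = √(L × P) = √(92.2963 × 92.4568) = 92.3765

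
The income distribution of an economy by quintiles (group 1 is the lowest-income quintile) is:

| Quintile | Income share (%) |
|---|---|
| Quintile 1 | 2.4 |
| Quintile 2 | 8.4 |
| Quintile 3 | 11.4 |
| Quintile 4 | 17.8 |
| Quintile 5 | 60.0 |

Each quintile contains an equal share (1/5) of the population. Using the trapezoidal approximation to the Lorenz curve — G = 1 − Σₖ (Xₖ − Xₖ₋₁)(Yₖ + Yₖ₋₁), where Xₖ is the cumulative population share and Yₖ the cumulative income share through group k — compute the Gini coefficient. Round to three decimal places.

Cumulative income shares Yₖ: 0.0240, 0.1080, 0.2220, 0.4000, 1.0000
Σ (Xₖ−Xₖ₋₁)(Yₖ+Yₖ₋₁) = (1/5)(0.0240+0.0000) + (1/5)(0.1080+0.0240) + (1/5)(0.2220+0.1080) + (1/5)(0.4000+0.2220) + (1/5)(1.0000+0.4000)
  = 0.0048 + 0.0264 + 0.0660 + 0.1244 + 0.2800 = 0.5016
G = 1 − 0.5016 = 0.4984

0.498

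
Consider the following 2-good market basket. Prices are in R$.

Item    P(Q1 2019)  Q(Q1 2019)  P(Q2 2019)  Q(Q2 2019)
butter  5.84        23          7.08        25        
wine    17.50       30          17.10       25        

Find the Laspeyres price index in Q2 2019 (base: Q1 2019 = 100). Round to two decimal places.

102.51

Laspeyres price index uses base-period quantities as weights.
ΣP(Q2 2019)·Q(Q1 2019) = 7.08×23 + 17.10×30 = 162.84 + 513 = 675.84
ΣP(Q1 2019)·Q(Q1 2019) = 5.84×23 + 17.50×30 = 134.32 + 525 = 659.32
Index = 675.84 / 659.32 × 100 = 102.5056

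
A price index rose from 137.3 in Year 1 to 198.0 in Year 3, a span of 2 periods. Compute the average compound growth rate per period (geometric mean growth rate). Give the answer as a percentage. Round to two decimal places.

Growth factor = (198.0/137.3)^(1/2) = (1.442098)^(1/2) = 1.200874
Growth rate = 1.200874 − 1 = 0.200874 = 20.0874%

20.09%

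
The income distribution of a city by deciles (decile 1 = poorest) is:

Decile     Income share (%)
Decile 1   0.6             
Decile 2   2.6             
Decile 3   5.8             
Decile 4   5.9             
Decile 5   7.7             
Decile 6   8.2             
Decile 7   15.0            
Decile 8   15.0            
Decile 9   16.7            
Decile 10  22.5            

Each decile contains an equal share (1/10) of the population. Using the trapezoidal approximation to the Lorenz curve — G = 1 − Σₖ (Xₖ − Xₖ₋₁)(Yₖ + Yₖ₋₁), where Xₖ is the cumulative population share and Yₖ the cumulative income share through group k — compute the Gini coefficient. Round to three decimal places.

0.370

Cumulative income shares Yₖ: 0.0060, 0.0320, 0.0900, 0.1490, 0.2260, 0.3080, 0.4580, 0.6080, 0.7750, 1.0000
Σ (Xₖ−Xₖ₋₁)(Yₖ+Yₖ₋₁) = (1/10)(0.0060+0.0000) + (1/10)(0.0320+0.0060) + (1/10)(0.0900+0.0320) + (1/10)(0.1490+0.0900) + (1/10)(0.2260+0.1490) + (1/10)(0.3080+0.2260) + (1/10)(0.4580+0.3080) + (1/10)(0.6080+0.4580) + (1/10)(0.7750+0.6080) + (1/10)(1.0000+0.7750)
  = 0.0006 + 0.0038 + 0.0122 + 0.0239 + 0.0375 + 0.0534 + 0.0766 + 0.1066 + 0.1383 + 0.1775 = 0.6304
G = 1 − 0.6304 = 0.3696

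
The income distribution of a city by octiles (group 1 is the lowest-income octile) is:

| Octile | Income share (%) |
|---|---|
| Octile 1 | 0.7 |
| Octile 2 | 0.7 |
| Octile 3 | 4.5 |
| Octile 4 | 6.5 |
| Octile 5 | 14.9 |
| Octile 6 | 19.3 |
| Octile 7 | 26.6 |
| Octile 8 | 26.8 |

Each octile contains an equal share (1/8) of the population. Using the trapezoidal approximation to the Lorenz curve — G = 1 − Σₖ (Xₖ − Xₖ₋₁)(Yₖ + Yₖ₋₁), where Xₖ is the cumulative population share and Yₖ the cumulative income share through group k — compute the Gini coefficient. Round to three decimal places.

0.456

Cumulative income shares Yₖ: 0.0070, 0.0140, 0.0590, 0.1240, 0.2730, 0.4660, 0.7320, 1.0000
Σ (Xₖ−Xₖ₋₁)(Yₖ+Yₖ₋₁) = (1/8)(0.0070+0.0000) + (1/8)(0.0140+0.0070) + (1/8)(0.0590+0.0140) + (1/8)(0.1240+0.0590) + (1/8)(0.2730+0.1240) + (1/8)(0.4660+0.2730) + (1/8)(0.7320+0.4660) + (1/8)(1.0000+0.7320)
  = 0.0009 + 0.0026 + 0.0091 + 0.0229 + 0.0496 + 0.0924 + 0.1497 + 0.2165 = 0.5437
G = 1 − 0.5437 = 0.4563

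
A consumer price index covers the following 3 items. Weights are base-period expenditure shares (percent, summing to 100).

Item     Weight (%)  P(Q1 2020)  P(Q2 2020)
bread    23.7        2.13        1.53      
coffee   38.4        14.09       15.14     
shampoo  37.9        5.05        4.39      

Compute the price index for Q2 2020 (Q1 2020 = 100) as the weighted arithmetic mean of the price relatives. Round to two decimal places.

bread: 23.7 × (1.53/2.13) = 23.7 × 0.718310 = 17.0239
coffee: 38.4 × (15.14/14.09) = 38.4 × 1.074521 = 41.2616
shampoo: 37.9 × (4.39/5.05) = 37.9 × 0.869307 = 32.9467
Index = Σ wᵢ·(p₁ᵢ/p₀ᵢ) = 17.0239 + 41.2616 + 32.9467 = 91.2323

91.23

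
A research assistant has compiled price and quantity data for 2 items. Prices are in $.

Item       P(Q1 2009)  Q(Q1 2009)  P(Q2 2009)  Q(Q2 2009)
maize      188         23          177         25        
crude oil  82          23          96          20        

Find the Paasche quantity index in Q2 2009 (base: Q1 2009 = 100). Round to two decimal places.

101.05

Paasche quantity index uses current-period prices as weights.
ΣP(Q2 2009)·Q(Q2 2009) = 177×25 + 96×20 = 4425 + 1920 = 6345
ΣP(Q2 2009)·Q(Q1 2009) = 177×23 + 96×23 = 4071 + 2208 = 6279
Index = 6345 / 6279 × 100 = 101.0511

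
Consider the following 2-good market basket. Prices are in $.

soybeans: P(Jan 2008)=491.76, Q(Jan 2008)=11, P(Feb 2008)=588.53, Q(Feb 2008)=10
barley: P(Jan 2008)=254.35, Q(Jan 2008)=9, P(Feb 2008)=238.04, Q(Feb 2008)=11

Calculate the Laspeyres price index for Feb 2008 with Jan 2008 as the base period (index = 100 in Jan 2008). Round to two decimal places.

Laspeyres price index uses base-period quantities as weights.
ΣP(Feb 2008)·Q(Jan 2008) = 588.53×11 + 238.04×9 = 6473.83 + 2142.36 = 8616.19
ΣP(Jan 2008)·Q(Jan 2008) = 491.76×11 + 254.35×9 = 5409.36 + 2289.15 = 7698.51
Index = 8616.19 / 7698.51 × 100 = 111.9202

111.92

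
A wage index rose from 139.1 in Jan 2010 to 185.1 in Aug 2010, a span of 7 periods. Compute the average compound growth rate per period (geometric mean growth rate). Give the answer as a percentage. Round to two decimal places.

Growth factor = (185.1/139.1)^(1/7) = (1.330697)^(1/7) = 1.041659
Growth rate = 1.041659 − 1 = 0.041659 = 4.1659%

4.17%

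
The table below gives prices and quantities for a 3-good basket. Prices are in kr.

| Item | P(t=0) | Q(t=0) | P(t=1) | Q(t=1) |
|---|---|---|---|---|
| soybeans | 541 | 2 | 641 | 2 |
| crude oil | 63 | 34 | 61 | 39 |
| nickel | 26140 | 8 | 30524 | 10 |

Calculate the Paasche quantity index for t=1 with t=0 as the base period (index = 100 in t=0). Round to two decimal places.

Paasche quantity index uses current-period prices as weights.
ΣP(t=1)·Q(t=1) = 641×2 + 61×39 + 30524×10 = 1282 + 2379 + 305240 = 308901
ΣP(t=1)·Q(t=0) = 641×2 + 61×34 + 30524×8 = 1282 + 2074 + 244192 = 247548
Index = 308901 / 247548 × 100 = 124.7843

124.78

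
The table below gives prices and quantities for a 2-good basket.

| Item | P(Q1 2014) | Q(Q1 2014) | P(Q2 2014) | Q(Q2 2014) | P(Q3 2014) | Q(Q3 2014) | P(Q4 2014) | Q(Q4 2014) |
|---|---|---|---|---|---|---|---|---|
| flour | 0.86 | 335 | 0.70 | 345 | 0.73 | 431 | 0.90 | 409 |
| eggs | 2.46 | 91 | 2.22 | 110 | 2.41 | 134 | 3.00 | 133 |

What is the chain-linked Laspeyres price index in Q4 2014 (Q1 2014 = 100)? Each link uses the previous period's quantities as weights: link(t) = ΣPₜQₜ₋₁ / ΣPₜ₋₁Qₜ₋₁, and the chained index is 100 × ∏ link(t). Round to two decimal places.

112.43

Link Q1 2014→Q2 2014:
ΣP(Q2 2014)Q(Q1 2014) = 0.70×335 + 2.22×91 = 234.5 + 202.02 = 436.52
ΣP(Q1 2014)Q(Q1 2014) = 0.86×335 + 2.46×91 = 288.1 + 223.86 = 511.96
link = 436.52/511.96 = 0.852645
Link Q2 2014→Q3 2014:
ΣP(Q3 2014)Q(Q2 2014) = 0.73×345 + 2.41×110 = 251.85 + 265.1 = 516.95
ΣP(Q2 2014)Q(Q2 2014) = 0.70×345 + 2.22×110 = 241.5 + 244.2 = 485.7
link = 516.95/485.7 = 1.064340
Link Q3 2014→Q4 2014:
ΣP(Q4 2014)Q(Q3 2014) = 0.90×431 + 3.00×134 = 387.9 + 402 = 789.9
ΣP(Q3 2014)Q(Q3 2014) = 0.73×431 + 2.41×134 = 314.63 + 322.94 = 637.57
link = 789.9/637.57 = 1.238923
Chained index = 100 × 0.852645 × 1.064340 × 1.238923 = 112.4327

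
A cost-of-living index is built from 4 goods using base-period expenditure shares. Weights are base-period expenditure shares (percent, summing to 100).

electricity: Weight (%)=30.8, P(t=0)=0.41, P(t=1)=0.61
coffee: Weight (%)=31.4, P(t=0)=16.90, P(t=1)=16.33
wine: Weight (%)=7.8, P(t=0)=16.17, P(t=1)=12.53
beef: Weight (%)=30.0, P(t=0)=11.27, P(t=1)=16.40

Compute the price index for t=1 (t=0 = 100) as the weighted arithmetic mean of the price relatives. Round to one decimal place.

125.9

electricity: 30.8 × (0.61/0.41) = 30.8 × 1.487805 = 45.8244
coffee: 31.4 × (16.33/16.90) = 31.4 × 0.966272 = 30.3409
wine: 7.8 × (12.53/16.17) = 7.8 × 0.774892 = 6.0442
beef: 30.0 × (16.40/11.27) = 30.0 × 1.455191 = 43.6557
Index = Σ wᵢ·(p₁ᵢ/p₀ᵢ) = 45.8244 + 30.3409 + 6.0442 + 43.6557 = 125.8652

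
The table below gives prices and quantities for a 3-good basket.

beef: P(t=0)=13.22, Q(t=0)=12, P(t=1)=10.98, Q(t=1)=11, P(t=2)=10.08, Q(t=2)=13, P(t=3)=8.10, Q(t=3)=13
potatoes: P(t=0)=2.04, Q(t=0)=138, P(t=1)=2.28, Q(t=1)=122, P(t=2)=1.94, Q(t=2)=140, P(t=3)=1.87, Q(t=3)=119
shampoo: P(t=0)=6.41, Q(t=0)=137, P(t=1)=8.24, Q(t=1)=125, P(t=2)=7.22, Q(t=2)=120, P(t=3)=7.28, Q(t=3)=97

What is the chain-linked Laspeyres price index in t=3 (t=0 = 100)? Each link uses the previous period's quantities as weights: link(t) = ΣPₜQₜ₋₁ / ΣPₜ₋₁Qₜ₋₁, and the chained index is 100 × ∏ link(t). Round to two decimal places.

Link t=0→t=1:
ΣP(t=1)Q(t=0) = 10.98×12 + 2.28×138 + 8.24×137 = 131.76 + 314.64 + 1128.88 = 1575.28
ΣP(t=0)Q(t=0) = 13.22×12 + 2.04×138 + 6.41×137 = 158.64 + 281.52 + 878.17 = 1318.33
link = 1575.28/1318.33 = 1.194906
Link t=1→t=2:
ΣP(t=2)Q(t=1) = 10.08×11 + 1.94×122 + 7.22×125 = 110.88 + 236.68 + 902.5 = 1250.06
ΣP(t=1)Q(t=1) = 10.98×11 + 2.28×122 + 8.24×125 = 120.78 + 278.16 + 1030 = 1428.94
link = 1250.06/1428.94 = 0.874816
Link t=2→t=3:
ΣP(t=3)Q(t=2) = 8.10×13 + 1.87×140 + 7.28×120 = 105.3 + 261.8 + 873.6 = 1240.7
ΣP(t=2)Q(t=2) = 10.08×13 + 1.94×140 + 7.22×120 = 131.04 + 271.6 + 866.4 = 1269.04
link = 1240.7/1269.04 = 0.977668
Chained index = 100 × 1.194906 × 0.874816 × 0.977668 = 102.1979

102.20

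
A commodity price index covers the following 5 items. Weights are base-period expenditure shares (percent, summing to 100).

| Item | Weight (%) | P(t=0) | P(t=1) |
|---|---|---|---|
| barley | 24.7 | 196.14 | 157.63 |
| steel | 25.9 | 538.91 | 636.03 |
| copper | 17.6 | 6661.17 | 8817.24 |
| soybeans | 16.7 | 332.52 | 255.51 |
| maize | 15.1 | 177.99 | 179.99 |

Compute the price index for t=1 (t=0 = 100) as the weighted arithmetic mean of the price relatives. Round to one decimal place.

101.8

barley: 24.7 × (157.63/196.14) = 24.7 × 0.803661 = 19.8504
steel: 25.9 × (636.03/538.91) = 25.9 × 1.180216 = 30.5676
copper: 17.6 × (8817.24/6661.17) = 17.6 × 1.323677 = 23.2967
soybeans: 16.7 × (255.51/332.52) = 16.7 × 0.768405 = 12.8324
maize: 15.1 × (179.99/177.99) = 15.1 × 1.011237 = 15.2697
Index = Σ wᵢ·(p₁ᵢ/p₀ᵢ) = 19.8504 + 30.5676 + 23.2967 + 12.8324 + 15.2697 = 101.8168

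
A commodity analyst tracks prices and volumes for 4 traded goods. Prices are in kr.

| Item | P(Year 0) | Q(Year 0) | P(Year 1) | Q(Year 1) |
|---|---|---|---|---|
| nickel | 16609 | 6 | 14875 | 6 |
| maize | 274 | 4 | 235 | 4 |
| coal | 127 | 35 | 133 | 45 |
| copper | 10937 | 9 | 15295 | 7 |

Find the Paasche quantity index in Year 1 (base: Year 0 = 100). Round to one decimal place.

87.4

Paasche quantity index uses current-period prices as weights.
ΣP(Year 1)·Q(Year 1) = 14875×6 + 235×4 + 133×45 + 15295×7 = 89250 + 940 + 5985 + 107065 = 203240
ΣP(Year 1)·Q(Year 0) = 14875×6 + 235×4 + 133×35 + 15295×9 = 89250 + 940 + 4655 + 137655 = 232500
Index = 203240 / 232500 × 100 = 87.4151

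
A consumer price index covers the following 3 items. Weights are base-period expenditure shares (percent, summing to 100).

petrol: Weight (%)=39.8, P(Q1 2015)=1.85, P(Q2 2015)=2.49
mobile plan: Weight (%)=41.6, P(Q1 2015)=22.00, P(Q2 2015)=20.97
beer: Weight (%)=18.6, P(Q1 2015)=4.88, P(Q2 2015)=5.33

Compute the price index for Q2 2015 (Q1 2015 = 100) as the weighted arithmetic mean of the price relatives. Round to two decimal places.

petrol: 39.8 × (2.49/1.85) = 39.8 × 1.345946 = 53.5686
mobile plan: 41.6 × (20.97/22.00) = 41.6 × 0.953182 = 39.6524
beer: 18.6 × (5.33/4.88) = 18.6 × 1.092213 = 20.3152
Index = Σ wᵢ·(p₁ᵢ/p₀ᵢ) = 53.5686 + 39.6524 + 20.3152 = 113.5362

113.54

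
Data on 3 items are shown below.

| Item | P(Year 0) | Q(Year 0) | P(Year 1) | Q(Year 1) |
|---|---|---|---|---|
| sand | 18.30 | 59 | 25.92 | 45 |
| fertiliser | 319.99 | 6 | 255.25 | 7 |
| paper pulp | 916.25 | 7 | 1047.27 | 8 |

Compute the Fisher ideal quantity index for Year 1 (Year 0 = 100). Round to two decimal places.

109.72

Laspeyres component (base-period weights):
ΣP(Year 0)Q(Year 1) = 18.30×45 + 319.99×7 + 916.25×8 = 823.5 + 2239.93 + 7330 = 10393.43
ΣP(Year 0)Q(Year 0) = 18.30×59 + 319.99×6 + 916.25×7 = 1079.7 + 1919.94 + 6413.75 = 9413.39
L = 10393.43 / 9413.39 × 100 = 110.4111
Paasche component (current-period weights):
ΣP(Year 1)Q(Year 1) = 25.92×45 + 255.25×7 + 1047.27×8 = 1166.4 + 1786.75 + 8378.16 = 11331.31
ΣP(Year 1)Q(Year 0) = 25.92×59 + 255.25×6 + 1047.27×7 = 1529.28 + 1531.5 + 7330.89 = 10391.67
P = 11331.31 / 10391.67 × 100 = 109.0422
Fisher = √(L × P) = √(110.4111 × 109.0422) = 109.7246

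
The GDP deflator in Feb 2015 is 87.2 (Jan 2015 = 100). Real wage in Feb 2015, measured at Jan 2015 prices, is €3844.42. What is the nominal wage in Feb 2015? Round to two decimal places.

Nominal = Real × (Index/100) = 3844.42 × (87.2/100)
        = 3844.42 × 0.872 = 3352.3342

3352.33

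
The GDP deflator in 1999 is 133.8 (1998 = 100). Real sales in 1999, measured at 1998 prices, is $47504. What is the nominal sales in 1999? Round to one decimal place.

63560.4

Nominal = Real × (Index/100) = 47504 × (133.8/100)
        = 47504 × 1.338 = 63560.3520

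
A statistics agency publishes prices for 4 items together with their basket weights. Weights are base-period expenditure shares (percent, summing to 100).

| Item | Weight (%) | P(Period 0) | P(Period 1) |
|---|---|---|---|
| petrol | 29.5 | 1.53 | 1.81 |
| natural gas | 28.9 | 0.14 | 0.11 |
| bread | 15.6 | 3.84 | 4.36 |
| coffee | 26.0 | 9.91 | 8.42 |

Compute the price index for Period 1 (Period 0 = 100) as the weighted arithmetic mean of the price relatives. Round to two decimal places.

petrol: 29.5 × (1.81/1.53) = 29.5 × 1.183007 = 34.8987
natural gas: 28.9 × (0.11/0.14) = 28.9 × 0.785714 = 22.7071
bread: 15.6 × (4.36/3.84) = 15.6 × 1.135417 = 17.7125
coffee: 26.0 × (8.42/9.91) = 26.0 × 0.849647 = 22.0908
Index = Σ wᵢ·(p₁ᵢ/p₀ᵢ) = 34.8987 + 22.7071 + 17.7125 + 22.0908 = 97.4092

97.41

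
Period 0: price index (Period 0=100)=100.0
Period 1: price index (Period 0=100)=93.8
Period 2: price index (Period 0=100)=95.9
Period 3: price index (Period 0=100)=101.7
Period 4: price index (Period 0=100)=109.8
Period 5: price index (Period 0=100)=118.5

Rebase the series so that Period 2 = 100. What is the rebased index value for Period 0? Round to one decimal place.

Rebased(Period 0) = 100.0 / 95.9 × 100 = 104.2753

104.3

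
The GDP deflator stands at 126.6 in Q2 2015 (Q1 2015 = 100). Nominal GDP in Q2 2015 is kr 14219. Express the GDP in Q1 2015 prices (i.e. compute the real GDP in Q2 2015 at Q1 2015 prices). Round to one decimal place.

11231.4

Real = Nominal ÷ (Index/100) = 14219 ÷ (126.6/100)
     = 14219 ÷ 1.266 = 11231.4376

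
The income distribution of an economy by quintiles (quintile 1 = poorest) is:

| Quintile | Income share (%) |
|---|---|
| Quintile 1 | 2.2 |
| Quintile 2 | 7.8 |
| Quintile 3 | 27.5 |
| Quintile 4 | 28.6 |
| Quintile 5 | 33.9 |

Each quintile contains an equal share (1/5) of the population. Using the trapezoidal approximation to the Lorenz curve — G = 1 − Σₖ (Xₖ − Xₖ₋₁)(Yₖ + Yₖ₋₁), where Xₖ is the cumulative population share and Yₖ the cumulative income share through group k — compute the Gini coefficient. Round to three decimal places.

0.337

Cumulative income shares Yₖ: 0.0220, 0.1000, 0.3750, 0.6610, 1.0000
Σ (Xₖ−Xₖ₋₁)(Yₖ+Yₖ₋₁) = (1/5)(0.0220+0.0000) + (1/5)(0.1000+0.0220) + (1/5)(0.3750+0.1000) + (1/5)(0.6610+0.3750) + (1/5)(1.0000+0.6610)
  = 0.0044 + 0.0244 + 0.0950 + 0.2072 + 0.3322 = 0.6632
G = 1 − 0.6632 = 0.3368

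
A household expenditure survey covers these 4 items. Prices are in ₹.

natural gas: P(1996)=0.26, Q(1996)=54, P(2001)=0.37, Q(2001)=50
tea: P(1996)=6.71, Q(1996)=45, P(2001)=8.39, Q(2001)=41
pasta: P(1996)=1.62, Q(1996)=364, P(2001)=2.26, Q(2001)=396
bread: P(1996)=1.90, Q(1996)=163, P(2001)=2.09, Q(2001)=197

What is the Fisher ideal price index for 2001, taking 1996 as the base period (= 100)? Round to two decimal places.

Laspeyres component (base-period weights):
ΣP(2001)Q(1996) = 0.37×54 + 8.39×45 + 2.26×364 + 2.09×163 = 19.98 + 377.55 + 822.64 + 340.67 = 1560.84
ΣP(1996)Q(1996) = 0.26×54 + 6.71×45 + 1.62×364 + 1.90×163 = 14.04 + 301.95 + 589.68 + 309.7 = 1215.37
L = 1560.84 / 1215.37 × 100 = 128.4251
Paasche component (current-period weights):
ΣP(2001)Q(2001) = 0.37×50 + 8.39×41 + 2.26×396 + 2.09×197 = 18.5 + 343.99 + 894.96 + 411.73 = 1669.18
ΣP(1996)Q(2001) = 0.26×50 + 6.71×41 + 1.62×396 + 1.90×197 = 13 + 275.11 + 641.52 + 374.3 = 1303.93
P = 1669.18 / 1303.93 × 100 = 128.0115
Fisher = √(L × P) = √(128.4251 × 128.0115) = 128.2181

128.22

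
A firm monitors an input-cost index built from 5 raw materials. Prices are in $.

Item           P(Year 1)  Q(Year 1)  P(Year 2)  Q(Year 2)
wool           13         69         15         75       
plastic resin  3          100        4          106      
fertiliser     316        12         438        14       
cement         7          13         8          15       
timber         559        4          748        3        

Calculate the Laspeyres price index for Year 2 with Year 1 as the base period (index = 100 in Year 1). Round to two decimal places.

Laspeyres price index uses base-period quantities as weights.
ΣP(Year 2)·Q(Year 1) = 15×69 + 4×100 + 438×12 + 8×13 + 748×4 = 1035 + 400 + 5256 + 104 + 2992 = 9787
ΣP(Year 1)·Q(Year 1) = 13×69 + 3×100 + 316×12 + 7×13 + 559×4 = 897 + 300 + 3792 + 91 + 2236 = 7316
Index = 9787 / 7316 × 100 = 133.7753

133.78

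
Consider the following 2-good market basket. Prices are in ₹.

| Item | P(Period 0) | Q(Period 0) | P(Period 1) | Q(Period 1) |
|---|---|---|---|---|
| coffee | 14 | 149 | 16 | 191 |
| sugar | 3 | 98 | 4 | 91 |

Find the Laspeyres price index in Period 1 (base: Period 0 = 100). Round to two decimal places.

Laspeyres price index uses base-period quantities as weights.
ΣP(Period 1)·Q(Period 0) = 16×149 + 4×98 = 2384 + 392 = 2776
ΣP(Period 0)·Q(Period 0) = 14×149 + 3×98 = 2086 + 294 = 2380
Index = 2776 / 2380 × 100 = 116.6387

116.64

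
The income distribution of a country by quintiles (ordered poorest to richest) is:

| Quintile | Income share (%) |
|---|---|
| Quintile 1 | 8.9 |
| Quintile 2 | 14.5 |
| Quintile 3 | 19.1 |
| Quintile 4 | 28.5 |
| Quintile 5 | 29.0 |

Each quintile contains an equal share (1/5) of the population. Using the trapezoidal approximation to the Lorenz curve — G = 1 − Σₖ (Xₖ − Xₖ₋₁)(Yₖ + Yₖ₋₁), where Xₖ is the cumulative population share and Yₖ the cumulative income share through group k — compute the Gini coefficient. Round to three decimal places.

Cumulative income shares Yₖ: 0.0890, 0.2340, 0.4250, 0.7100, 1.0000
Σ (Xₖ−Xₖ₋₁)(Yₖ+Yₖ₋₁) = (1/5)(0.0890+0.0000) + (1/5)(0.2340+0.0890) + (1/5)(0.4250+0.2340) + (1/5)(0.7100+0.4250) + (1/5)(1.0000+0.7100)
  = 0.0178 + 0.0646 + 0.1318 + 0.2270 + 0.3420 = 0.7832
G = 1 − 0.7832 = 0.2168

0.217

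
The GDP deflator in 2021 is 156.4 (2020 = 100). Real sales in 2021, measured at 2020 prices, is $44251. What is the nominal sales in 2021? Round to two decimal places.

69208.56

Nominal = Real × (Index/100) = 44251 × (156.4/100)
        = 44251 × 1.564 = 69208.5640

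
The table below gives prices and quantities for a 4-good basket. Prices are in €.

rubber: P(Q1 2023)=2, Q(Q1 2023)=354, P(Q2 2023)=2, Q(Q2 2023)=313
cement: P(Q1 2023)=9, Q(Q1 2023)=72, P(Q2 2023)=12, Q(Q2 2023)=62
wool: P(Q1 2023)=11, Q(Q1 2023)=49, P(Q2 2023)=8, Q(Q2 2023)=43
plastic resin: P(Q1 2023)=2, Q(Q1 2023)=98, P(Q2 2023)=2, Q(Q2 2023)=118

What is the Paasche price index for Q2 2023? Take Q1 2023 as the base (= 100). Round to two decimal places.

Paasche price index uses current-period quantities as weights.
ΣP(Q2 2023)·Q(Q2 2023) = 2×313 + 12×62 + 8×43 + 2×118 = 626 + 744 + 344 + 236 = 1950
ΣP(Q1 2023)·Q(Q2 2023) = 2×313 + 9×62 + 11×43 + 2×118 = 626 + 558 + 473 + 236 = 1893
Index = 1950 / 1893 × 100 = 103.0111

103.01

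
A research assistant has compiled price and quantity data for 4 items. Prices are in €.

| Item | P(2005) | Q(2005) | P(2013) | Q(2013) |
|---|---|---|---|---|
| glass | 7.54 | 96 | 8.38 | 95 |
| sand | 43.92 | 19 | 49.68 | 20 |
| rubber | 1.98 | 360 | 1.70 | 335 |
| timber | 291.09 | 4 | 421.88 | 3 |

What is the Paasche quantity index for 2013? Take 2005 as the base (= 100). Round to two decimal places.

89.55

Paasche quantity index uses current-period prices as weights.
ΣP(2013)·Q(2013) = 8.38×95 + 49.68×20 + 1.70×335 + 421.88×3 = 796.1 + 993.6 + 569.5 + 1265.64 = 3624.84
ΣP(2013)·Q(2005) = 8.38×96 + 49.68×19 + 1.70×360 + 421.88×4 = 804.48 + 943.92 + 612 + 1687.52 = 4047.92
Index = 3624.84 / 4047.92 × 100 = 89.5482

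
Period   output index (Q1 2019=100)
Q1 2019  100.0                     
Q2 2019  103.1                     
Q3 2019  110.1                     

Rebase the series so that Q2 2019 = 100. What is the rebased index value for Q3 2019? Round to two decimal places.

Rebased(Q3 2019) = 110.1 / 103.1 × 100 = 106.7895

106.79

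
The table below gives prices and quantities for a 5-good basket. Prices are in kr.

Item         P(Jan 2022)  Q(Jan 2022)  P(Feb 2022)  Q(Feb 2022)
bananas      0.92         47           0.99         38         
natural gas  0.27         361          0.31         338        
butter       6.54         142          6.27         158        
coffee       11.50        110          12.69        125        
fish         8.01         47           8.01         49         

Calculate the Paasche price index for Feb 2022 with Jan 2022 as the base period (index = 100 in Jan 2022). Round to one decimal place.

Paasche price index uses current-period quantities as weights.
ΣP(Feb 2022)·Q(Feb 2022) = 0.99×38 + 0.31×338 + 6.27×158 + 12.69×125 + 8.01×49 = 37.62 + 104.78 + 990.66 + 1586.25 + 392.49 = 3111.8
ΣP(Jan 2022)·Q(Feb 2022) = 0.92×38 + 0.27×338 + 6.54×158 + 11.50×125 + 8.01×49 = 34.96 + 91.26 + 1033.32 + 1437.5 + 392.49 = 2989.53
Index = 3111.8 / 2989.53 × 100 = 104.0899

104.1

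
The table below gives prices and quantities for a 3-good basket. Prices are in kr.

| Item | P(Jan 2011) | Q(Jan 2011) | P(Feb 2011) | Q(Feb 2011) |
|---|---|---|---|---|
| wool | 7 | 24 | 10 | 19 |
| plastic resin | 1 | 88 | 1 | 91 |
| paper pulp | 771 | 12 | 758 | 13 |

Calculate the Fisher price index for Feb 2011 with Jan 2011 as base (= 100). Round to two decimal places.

Laspeyres component (base-period weights):
ΣP(Feb 2011)Q(Jan 2011) = 10×24 + 1×88 + 758×12 = 240 + 88 + 9096 = 9424
ΣP(Jan 2011)Q(Jan 2011) = 7×24 + 1×88 + 771×12 = 168 + 88 + 9252 = 9508
L = 9424 / 9508 × 100 = 99.1165
Paasche component (current-period weights):
ΣP(Feb 2011)Q(Feb 2011) = 10×19 + 1×91 + 758×13 = 190 + 91 + 9854 = 10135
ΣP(Jan 2011)Q(Feb 2011) = 7×19 + 1×91 + 771×13 = 133 + 91 + 10023 = 10247
P = 10135 / 10247 × 100 = 98.9070
Fisher = √(L × P) = √(99.1165 × 98.9070) = 99.0117

99.01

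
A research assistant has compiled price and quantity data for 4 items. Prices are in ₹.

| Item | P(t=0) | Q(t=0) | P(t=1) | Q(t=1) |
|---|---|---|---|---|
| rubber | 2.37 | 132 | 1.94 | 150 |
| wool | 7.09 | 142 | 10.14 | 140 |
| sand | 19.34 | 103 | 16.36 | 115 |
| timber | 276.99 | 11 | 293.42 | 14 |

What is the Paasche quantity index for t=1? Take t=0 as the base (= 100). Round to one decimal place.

Paasche quantity index uses current-period prices as weights.
ΣP(t=1)·Q(t=1) = 1.94×150 + 10.14×140 + 16.36×115 + 293.42×14 = 291 + 1419.6 + 1881.4 + 4107.88 = 7699.88
ΣP(t=1)·Q(t=0) = 1.94×132 + 10.14×142 + 16.36×103 + 293.42×11 = 256.08 + 1439.88 + 1685.08 + 3227.62 = 6608.66
Index = 7699.88 / 6608.66 × 100 = 116.5120

116.5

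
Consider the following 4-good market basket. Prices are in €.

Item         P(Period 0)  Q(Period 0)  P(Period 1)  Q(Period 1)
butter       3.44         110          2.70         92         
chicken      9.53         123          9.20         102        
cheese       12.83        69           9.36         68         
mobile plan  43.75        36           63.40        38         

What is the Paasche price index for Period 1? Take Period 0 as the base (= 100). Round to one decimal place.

110.7

Paasche price index uses current-period quantities as weights.
ΣP(Period 1)·Q(Period 1) = 2.70×92 + 9.20×102 + 9.36×68 + 63.40×38 = 248.4 + 938.4 + 636.48 + 2409.2 = 4232.48
ΣP(Period 0)·Q(Period 1) = 3.44×92 + 9.53×102 + 12.83×68 + 43.75×38 = 316.48 + 972.06 + 872.44 + 1662.5 = 3823.48
Index = 4232.48 / 3823.48 × 100 = 110.6971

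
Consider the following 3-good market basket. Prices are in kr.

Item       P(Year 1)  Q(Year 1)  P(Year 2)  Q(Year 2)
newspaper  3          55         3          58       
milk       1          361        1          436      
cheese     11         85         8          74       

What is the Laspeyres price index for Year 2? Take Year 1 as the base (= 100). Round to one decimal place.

Laspeyres price index uses base-period quantities as weights.
ΣP(Year 2)·Q(Year 1) = 3×55 + 1×361 + 8×85 = 165 + 361 + 680 = 1206
ΣP(Year 1)·Q(Year 1) = 3×55 + 1×361 + 11×85 = 165 + 361 + 935 = 1461
Index = 1206 / 1461 × 100 = 82.5462

82.5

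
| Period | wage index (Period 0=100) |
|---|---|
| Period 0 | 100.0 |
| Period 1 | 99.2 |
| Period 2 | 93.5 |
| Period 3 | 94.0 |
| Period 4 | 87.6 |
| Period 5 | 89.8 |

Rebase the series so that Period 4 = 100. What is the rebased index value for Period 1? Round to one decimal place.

113.2

Rebased(Period 1) = 99.2 / 87.6 × 100 = 113.2420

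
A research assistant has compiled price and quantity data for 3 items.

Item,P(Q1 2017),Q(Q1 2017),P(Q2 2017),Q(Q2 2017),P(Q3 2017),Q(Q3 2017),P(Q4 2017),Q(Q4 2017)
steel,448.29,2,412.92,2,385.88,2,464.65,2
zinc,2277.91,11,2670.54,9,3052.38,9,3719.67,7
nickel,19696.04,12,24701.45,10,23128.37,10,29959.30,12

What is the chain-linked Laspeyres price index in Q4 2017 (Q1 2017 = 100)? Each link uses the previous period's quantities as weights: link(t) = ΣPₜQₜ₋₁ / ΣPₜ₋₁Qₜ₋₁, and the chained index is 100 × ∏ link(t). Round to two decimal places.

152.97

Link Q1 2017→Q2 2017:
ΣP(Q2 2017)Q(Q1 2017) = 412.92×2 + 2670.54×11 + 24701.45×12 = 825.84 + 29375.94 + 296417.4 = 326619.18
ΣP(Q1 2017)Q(Q1 2017) = 448.29×2 + 2277.91×11 + 19696.04×12 = 896.58 + 25057.01 + 236352.48 = 262306.07
link = 326619.18/262306.07 = 1.245183
Link Q2 2017→Q3 2017:
ΣP(Q3 2017)Q(Q2 2017) = 385.88×2 + 3052.38×9 + 23128.37×10 = 771.76 + 27471.42 + 231283.7 = 259526.88
ΣP(Q2 2017)Q(Q2 2017) = 412.92×2 + 2670.54×9 + 24701.45×10 = 825.84 + 24034.86 + 247014.5 = 271875.2
link = 259526.88/271875.2 = 0.954581
Link Q3 2017→Q4 2017:
ΣP(Q4 2017)Q(Q3 2017) = 464.65×2 + 3719.67×9 + 29959.30×10 = 929.3 + 33477.03 + 299593 = 333999.33
ΣP(Q3 2017)Q(Q3 2017) = 385.88×2 + 3052.38×9 + 23128.37×10 = 771.76 + 27471.42 + 231283.7 = 259526.88
link = 333999.33/259526.88 = 1.286955
Chained index = 100 × 1.245183 × 0.954581 × 1.286955 = 152.9711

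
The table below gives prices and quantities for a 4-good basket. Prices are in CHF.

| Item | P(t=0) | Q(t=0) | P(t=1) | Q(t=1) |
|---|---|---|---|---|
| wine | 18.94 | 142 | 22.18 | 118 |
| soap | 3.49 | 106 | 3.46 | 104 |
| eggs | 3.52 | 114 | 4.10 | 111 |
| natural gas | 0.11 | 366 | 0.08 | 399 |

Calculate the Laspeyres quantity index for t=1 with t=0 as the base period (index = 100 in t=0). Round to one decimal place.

Laspeyres quantity index uses base-period prices as weights.
ΣP(t=0)·Q(t=1) = 18.94×118 + 3.49×104 + 3.52×111 + 0.11×399 = 2234.92 + 362.96 + 390.72 + 43.89 = 3032.49
ΣP(t=0)·Q(t=0) = 18.94×142 + 3.49×106 + 3.52×114 + 0.11×366 = 2689.48 + 369.94 + 401.28 + 40.26 = 3500.96
Index = 3032.49 / 3500.96 × 100 = 86.6188

86.6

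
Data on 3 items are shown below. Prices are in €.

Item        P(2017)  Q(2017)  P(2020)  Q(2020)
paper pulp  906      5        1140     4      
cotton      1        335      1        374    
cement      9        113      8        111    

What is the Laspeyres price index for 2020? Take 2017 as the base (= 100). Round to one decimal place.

118.0

Laspeyres price index uses base-period quantities as weights.
ΣP(2020)·Q(2017) = 1140×5 + 1×335 + 8×113 = 5700 + 335 + 904 = 6939
ΣP(2017)·Q(2017) = 906×5 + 1×335 + 9×113 = 4530 + 335 + 1017 = 5882
Index = 6939 / 5882 × 100 = 117.9701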